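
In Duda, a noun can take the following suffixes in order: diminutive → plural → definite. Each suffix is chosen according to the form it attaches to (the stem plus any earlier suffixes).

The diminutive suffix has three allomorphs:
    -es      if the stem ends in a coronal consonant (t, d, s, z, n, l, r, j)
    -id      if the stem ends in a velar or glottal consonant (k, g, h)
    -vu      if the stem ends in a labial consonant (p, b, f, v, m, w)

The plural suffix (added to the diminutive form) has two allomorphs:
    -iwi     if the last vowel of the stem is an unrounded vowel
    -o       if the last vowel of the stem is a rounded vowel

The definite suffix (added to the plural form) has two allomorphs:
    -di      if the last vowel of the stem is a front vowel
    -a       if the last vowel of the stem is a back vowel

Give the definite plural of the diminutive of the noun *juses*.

jusesesiwidi

The final consonant of *juses* is /s/, which is coronal, so the diminutive suffix is -es, giving *juseses*.
The diminutive form *juseses*: last vowel = /e/, an unrounded vowel → -iwi → *jusesesiwi*.
The plural form *jusesesiwi* — last vowel /i/ (a front vowel) → -di → *jusesesiwidi*.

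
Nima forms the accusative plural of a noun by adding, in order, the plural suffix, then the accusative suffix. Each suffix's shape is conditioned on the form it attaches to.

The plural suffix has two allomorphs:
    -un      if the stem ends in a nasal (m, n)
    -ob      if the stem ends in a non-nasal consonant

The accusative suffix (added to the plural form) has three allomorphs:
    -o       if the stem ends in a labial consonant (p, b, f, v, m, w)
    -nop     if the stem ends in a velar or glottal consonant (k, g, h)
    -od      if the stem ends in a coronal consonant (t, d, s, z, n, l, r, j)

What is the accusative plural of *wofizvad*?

*wofizvad*: final consonant = /d/, non-nasal → -ob → *wofizvadob*.
The plural form *wofizvadob* — final consonant /b/ (labial) → -o → *wofizvadobo*.

wofizvadobo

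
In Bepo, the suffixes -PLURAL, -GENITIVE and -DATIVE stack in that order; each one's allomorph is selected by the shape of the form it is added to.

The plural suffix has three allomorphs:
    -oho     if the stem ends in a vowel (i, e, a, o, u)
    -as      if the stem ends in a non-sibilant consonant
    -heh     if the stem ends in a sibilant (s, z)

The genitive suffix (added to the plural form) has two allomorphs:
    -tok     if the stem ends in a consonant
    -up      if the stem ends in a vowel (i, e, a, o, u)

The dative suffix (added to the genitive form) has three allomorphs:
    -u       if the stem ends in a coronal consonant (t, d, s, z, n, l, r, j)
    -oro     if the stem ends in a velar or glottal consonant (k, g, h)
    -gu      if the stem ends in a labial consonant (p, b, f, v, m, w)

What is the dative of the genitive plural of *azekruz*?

*azekruz*: final sound = /z/, a sibilant → -heh → *azekruzheh*.
The plural form *azekruzheh* — final sound /h/ (a consonant) → -tok → *azekruzhehtok*.
Since the final consonant of the genitive form *azekruzhehtok* is /k/ (velar/glottal), it takes -oro, giving *azekruzhehtokoro*.

azekruzhehtokoro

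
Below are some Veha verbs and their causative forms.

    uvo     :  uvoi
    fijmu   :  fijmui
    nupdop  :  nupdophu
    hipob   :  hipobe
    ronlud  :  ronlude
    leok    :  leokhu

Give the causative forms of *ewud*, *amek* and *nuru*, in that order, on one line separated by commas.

ewude, amekhu, nurui

The pattern is voicing of the final sound: -hu when the stem ends in a voiceless consonant (*nupdop*, *leok*); -e when the stem ends in a voiced consonant (*hipob*, *ronlud*); -i when the stem ends in a vowel (*uvo*, *fijmu*).
*ewud*: final sound = /d/, a voiced consonant → -e → *ewude*.
*amek* — final sound /k/ (a voiceless consonant) → -hu → *amekhu*.
Since the final sound of *nuru* is /u/ (a vowel), it takes -i, giving *nurui*.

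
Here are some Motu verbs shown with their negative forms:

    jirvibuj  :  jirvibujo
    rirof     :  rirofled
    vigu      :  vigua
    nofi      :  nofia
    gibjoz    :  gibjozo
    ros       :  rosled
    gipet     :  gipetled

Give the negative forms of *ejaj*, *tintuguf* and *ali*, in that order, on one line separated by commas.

The pattern is voicing of the final sound: -led when the stem ends in a voiceless consonant (*rirof*, *ros*, *gipet*); -o when the stem ends in a voiced consonant (*jirvibuj*, *gibjoz*); -a when the stem ends in a vowel (*vigu*, *nofi*).
*ejaj* — final sound /j/ (a voiced consonant) → -o → *ejajo*.
*tintuguf* — final sound /f/ (a voiceless consonant) → -led → *tintugufled*.
The final sound of *ali* is /i/, which is a vowel, so the suffix is -a, giving *alia*.

ejajo, tintugufled, alia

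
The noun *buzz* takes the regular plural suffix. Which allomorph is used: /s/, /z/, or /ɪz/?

/ɪz/

The stem *buzz* ends in a sibilant (/s, z, ʃ, ʒ, tʃ, dʒ/).
The plural suffix surfaces as /ɪz/ after sibilants, /s/ after other voiceless consonants, and /z/ after other voiced sounds.
So the plural -s on *buzz* is pronounced /ɪz/.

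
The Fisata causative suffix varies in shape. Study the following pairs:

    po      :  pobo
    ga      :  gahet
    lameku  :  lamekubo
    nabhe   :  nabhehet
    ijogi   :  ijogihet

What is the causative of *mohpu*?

mohpubo

Looking at the last vowel of each stem: -bo when the last vowel of the stem is a rounded vowel (*po*, *lameku*); -het when the last vowel of the stem is an unrounded vowel (*ga*, *nabhe*, *ijogi*).
Since the last vowel of *mohpu* is /u/ (a rounded vowel), it takes -bo, giving *mohpubo*.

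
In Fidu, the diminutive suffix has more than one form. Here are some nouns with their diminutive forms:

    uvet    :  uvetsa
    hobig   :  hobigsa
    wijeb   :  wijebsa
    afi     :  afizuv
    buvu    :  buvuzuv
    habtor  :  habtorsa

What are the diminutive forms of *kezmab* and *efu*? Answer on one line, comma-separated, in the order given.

kezmabsa, efuzuv

The suffix is conditioned by the final sound: -sa when the stem ends in a consonant (*uvet*, *hobig*, *wijeb*, *habtor*); -zuv when the stem ends in a vowel (*afi*, *buvu*).
*kezmab*: final sound = /b/, a consonant → -sa → *kezmabsa*.
The final sound of *efu* is /u/, which is a vowel, so the suffix is -zuv, giving *efuzuv*.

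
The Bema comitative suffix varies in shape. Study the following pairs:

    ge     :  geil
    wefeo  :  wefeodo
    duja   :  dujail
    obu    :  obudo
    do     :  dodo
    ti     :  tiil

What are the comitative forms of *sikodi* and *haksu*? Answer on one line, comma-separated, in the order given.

The suffix is conditioned by the last vowel: -do when the last vowel of the stem is a rounded vowel (*wefeo*, *obu*, *do*); -il when the last vowel of the stem is an unrounded vowel (*ge*, *duja*, *ti*).
*sikodi*: last vowel = /i/, an unrounded vowel → -il → *sikodiil*.
*haksu* — last vowel /u/ (a rounded vowel) → -do → *haksudo*.

sikodiil, haksudo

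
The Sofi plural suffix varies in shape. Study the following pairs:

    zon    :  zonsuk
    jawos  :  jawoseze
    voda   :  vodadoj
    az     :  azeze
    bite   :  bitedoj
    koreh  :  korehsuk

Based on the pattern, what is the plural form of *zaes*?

The alternation tracks the final sound of the stem — -eze when the stem ends in a sibilant (*jawos*, *az*); -suk when the stem ends in a non-sibilant consonant (*zon*, *koreh*); -doj when the stem ends in a vowel (*voda*, *bite*).
Since the final sound of *zaes* is /s/ (a sibilant), it takes -eze, giving *zaeseze*.

zaeseze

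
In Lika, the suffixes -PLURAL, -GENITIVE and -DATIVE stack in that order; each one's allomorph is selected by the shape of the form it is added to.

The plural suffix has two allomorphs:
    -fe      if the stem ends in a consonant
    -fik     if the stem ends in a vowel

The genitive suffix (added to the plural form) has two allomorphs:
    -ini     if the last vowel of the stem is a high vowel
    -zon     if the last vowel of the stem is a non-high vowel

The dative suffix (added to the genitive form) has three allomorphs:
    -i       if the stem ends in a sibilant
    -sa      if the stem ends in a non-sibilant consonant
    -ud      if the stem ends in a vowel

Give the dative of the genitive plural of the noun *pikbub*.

pikbubfezonsa

The final sound of *pikbub* is /b/, which is a consonant, so the plural suffix is -fe, giving *pikbubfe*.
The plural form *pikbubfe*: last vowel = /e/, a non-high vowel → -zon → *pikbubfezon*.
The genitive form *pikbubfezon*: final sound = /n/, a non-sibilant consonant → -sa → *pikbubfezonsa*.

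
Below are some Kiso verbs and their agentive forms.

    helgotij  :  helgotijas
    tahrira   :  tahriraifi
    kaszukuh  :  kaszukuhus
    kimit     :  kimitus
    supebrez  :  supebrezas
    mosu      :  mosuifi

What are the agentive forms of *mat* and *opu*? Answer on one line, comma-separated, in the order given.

matus, opuifi

The alternation tracks the final sound of the stem — -us when the stem ends in a voiceless consonant (*kaszukuh*, *kimit*); -as when the stem ends in a voiced consonant (*helgotij*, *supebrez*); -ifi when the stem ends in a vowel (*tahrira*, *mosu*).
*mat* — final sound /t/ (a voiceless consonant) → -us → *matus*.
Since the final sound of *opu* is /u/ (a vowel), it takes -ifi, giving *opuifi*.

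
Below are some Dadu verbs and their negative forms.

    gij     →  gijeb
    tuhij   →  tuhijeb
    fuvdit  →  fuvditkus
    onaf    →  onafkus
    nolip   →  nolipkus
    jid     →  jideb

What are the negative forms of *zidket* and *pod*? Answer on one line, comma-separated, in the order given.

zidketkus, podeb

The suffix is conditioned by the final consonant: -kus when the stem ends in a voiceless consonant (*fuvdit*, *onaf*, *nolip*); -eb when the stem ends in a voiced consonant (*gij*, *tuhij*, *jid*).
The final consonant of *zidket* is /t/, which is voiceless, so the suffix is -kus, giving *zidketkus*.
*pod* — final consonant /d/ (voiced) → -eb → *podeb*.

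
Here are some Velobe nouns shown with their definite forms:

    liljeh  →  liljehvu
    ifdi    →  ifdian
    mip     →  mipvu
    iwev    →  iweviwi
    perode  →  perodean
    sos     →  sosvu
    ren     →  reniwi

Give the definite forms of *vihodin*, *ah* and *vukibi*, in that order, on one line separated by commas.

vihodiniwi, ahvu, vukibian

The alternation tracks the final sound of the stem — -vu when the stem ends in a voiceless consonant (*liljeh*, *mip*, *sos*); -iwi when the stem ends in a voiced consonant (*iwev*, *ren*); -an when the stem ends in a vowel (*ifdi*, *perode*).
Since the final sound of *vihodin* is /n/ (a voiced consonant), it takes -iwi, giving *vihodiniwi*.
*ah* — final sound /h/ (a voiceless consonant) → -vu → *ahvu*.
*vukibi*: final sound = /i/, a vowel → -an → *vukibian*.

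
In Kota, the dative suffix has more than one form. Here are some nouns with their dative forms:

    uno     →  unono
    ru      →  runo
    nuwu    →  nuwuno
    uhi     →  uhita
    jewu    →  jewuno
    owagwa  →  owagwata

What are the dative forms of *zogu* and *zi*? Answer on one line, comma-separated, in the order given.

zoguno, zita

The pattern is rounding harmony: -no when the last vowel of the stem is a rounded vowel (*uno*, *ru*, *nuwu*, *jewu*); -ta when the last vowel of the stem is an unrounded vowel (*uhi*, *owagwa*).
Since the last vowel of *zogu* is /u/ (a rounded vowel), it takes -no, giving *zoguno*.
Since the last vowel of *zi* is /i/ (an unrounded vowel), it takes -ta, giving *zita*.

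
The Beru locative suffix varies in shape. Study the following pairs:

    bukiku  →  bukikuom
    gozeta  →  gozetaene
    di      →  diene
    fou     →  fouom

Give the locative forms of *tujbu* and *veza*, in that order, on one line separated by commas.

tujbuom, vezaene

The alternation tracks the last vowel of the stem — -om when the last vowel of the stem is a rounded vowel (*bukiku*, *fou*); -ene when the last vowel of the stem is an unrounded vowel (*gozeta*, *di*).
*tujbu*: last vowel = /u/, a rounded vowel → -om → *tujbuom*.
*veza* — last vowel /a/ (an unrounded vowel) → -ene → *vezaene*.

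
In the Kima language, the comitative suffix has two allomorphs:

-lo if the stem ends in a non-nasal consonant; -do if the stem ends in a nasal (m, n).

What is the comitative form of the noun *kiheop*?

kiheoplo

*kiheop* — final consonant /p/ (non-nasal) → -lo → *kiheoplo*.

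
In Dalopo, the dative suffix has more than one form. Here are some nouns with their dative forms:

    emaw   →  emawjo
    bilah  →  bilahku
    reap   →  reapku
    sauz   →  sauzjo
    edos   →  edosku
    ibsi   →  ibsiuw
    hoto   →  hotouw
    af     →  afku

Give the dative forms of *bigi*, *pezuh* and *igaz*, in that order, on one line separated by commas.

bigiuw, pezuhku, igazjo

The pattern is voicing of the final sound: -ku when the stem ends in a voiceless consonant (*bilah*, *reap*, *edos*, *af*); -jo when the stem ends in a voiced consonant (*emaw*, *sauz*); -uw when the stem ends in a vowel (*ibsi*, *hoto*).
*bigi*: final sound = /i/, a vowel → -uw → *bigiuw*.
*pezuh* — final sound /h/ (a voiceless consonant) → -ku → *pezuhku*.
Since the final sound of *igaz* is /z/ (a voiced consonant), it takes -jo, giving *igazjo*.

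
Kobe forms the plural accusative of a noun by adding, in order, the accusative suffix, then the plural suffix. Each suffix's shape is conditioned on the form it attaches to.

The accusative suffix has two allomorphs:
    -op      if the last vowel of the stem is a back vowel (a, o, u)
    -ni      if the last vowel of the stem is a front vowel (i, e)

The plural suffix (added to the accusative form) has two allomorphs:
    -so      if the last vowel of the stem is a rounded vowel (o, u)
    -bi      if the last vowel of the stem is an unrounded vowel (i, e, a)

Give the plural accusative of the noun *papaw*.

Since the last vowel of *papaw* is /a/ (a back vowel), it takes -op, giving *papawop*.
The accusative form *papawop*: last vowel = /o/, a rounded vowel → -so → *papawopso*.

papawopso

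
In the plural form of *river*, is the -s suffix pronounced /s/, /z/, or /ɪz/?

/z/

The stem *river* ends in a voiced non-sibilant sound.
The plural suffix surfaces as /ɪz/ after sibilants, /s/ after other voiceless consonants, and /z/ after other voiced sounds.
So the plural -s on *river* is pronounced /z/.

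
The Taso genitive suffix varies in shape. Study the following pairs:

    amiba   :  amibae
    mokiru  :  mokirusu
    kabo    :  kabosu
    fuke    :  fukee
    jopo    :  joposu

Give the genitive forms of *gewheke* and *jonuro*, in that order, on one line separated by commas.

gewhekee, jonurosu

Looking at the last vowel of each stem: -su when the last vowel of the stem is a rounded vowel (*mokiru*, *kabo*, *jopo*); -e when the last vowel of the stem is an unrounded vowel (*amiba*, *fuke*).
The last vowel of *gewheke* is /e/, which is an unrounded vowel, so the suffix is -e, giving *gewhekee*.
The last vowel of *jonuro* is /o/, which is a rounded vowel, so the suffix is -su, giving *jonurosu*.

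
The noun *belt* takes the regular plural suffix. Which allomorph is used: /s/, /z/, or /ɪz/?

The stem *belt* ends in a voiceless non-sibilant consonant.
The plural suffix surfaces as /ɪz/ after sibilants, /s/ after other voiceless consonants, and /z/ after other voiced sounds.
So the plural -s on *belt* is pronounced /s/.

/s/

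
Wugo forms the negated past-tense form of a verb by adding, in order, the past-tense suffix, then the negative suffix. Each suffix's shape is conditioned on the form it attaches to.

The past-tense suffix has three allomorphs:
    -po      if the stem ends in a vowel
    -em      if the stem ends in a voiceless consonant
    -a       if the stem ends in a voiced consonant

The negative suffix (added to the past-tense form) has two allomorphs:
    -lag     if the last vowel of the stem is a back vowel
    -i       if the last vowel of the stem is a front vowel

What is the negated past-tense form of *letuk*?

letukemi

Since the final sound of *letuk* is /k/ (a voiceless consonant), it takes -em, giving *letukem*.
The past-tense form *letukem* — last vowel /e/ (a front vowel) → -i → *letukemi*.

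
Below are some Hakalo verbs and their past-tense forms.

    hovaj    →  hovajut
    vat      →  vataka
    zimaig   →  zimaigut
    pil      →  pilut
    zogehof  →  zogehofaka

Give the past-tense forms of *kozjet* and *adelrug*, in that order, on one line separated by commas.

Looking at the final consonant of each stem: -aka when the stem ends in a voiceless consonant (*vat*, *zogehof*); -ut when the stem ends in a voiced consonant (*hovaj*, *zimaig*, *pil*).
Since the final consonant of *kozjet* is /t/ (voiceless), it takes -aka, giving *kozjetaka*.
*adelrug*: final consonant = /g/, voiced → -ut → *adelrugut*.

kozjetaka, adelrugut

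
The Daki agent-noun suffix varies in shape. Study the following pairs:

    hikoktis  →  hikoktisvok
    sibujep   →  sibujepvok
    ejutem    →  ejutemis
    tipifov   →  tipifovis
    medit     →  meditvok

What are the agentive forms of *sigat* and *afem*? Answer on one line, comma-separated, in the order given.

sigatvok, afemis

Looking at the final consonant of each stem: -vok when the stem ends in a voiceless consonant (*hikoktis*, *sibujep*, *medit*); -is when the stem ends in a voiced consonant (*ejutem*, *tipifov*).
*sigat*: final consonant = /t/, voiceless → -vok → *sigatvok*.
*afem* — final consonant /m/ (voiced) → -is → *afemis*.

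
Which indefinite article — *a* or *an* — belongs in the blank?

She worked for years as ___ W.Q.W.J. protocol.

The indefinite article is chosen by the initial *sound* of the following word, not its spelling.
The initialism *W.Q.W.J.* is read letter by letter; the first letter, W, is pronounced /ˈdʌbəl.juː/, which begins with a consonant sound.
So the article is *a*: She worked for years as a W.Q.W.J. protocol.

a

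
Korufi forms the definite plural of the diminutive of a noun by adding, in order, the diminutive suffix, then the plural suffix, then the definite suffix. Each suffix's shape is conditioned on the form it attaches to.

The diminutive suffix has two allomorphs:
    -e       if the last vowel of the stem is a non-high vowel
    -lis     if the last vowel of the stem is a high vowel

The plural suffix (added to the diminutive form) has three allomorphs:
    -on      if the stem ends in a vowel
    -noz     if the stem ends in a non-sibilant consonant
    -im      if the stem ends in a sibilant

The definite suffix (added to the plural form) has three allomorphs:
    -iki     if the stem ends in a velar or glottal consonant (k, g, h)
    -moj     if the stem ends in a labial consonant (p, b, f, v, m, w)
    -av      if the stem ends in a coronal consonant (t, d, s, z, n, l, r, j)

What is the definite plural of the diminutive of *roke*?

rokeeonav

Since the last vowel of *roke* is /e/ (a non-high vowel), it takes -e, giving *rokee*.
Since the final sound of the diminutive form *rokee* is /e/ (a vowel), it takes -on, giving *rokeeon*.
The plural form *rokeeon* — final consonant /n/ (coronal) → -av → *rokeeonav*.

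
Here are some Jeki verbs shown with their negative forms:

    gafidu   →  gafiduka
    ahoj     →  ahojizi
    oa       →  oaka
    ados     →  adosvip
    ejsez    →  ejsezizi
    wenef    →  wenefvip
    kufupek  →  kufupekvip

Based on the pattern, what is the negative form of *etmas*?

Looking at the final sound of each stem: -vip when the stem ends in a voiceless consonant (*ados*, *wenef*, *kufupek*); -izi when the stem ends in a voiced consonant (*ahoj*, *ejsez*); -ka when the stem ends in a vowel (*gafidu*, *oa*).
Since the final sound of *etmas* is /s/ (a voiceless consonant), it takes -vip, giving *etmasvip*.

etmasvip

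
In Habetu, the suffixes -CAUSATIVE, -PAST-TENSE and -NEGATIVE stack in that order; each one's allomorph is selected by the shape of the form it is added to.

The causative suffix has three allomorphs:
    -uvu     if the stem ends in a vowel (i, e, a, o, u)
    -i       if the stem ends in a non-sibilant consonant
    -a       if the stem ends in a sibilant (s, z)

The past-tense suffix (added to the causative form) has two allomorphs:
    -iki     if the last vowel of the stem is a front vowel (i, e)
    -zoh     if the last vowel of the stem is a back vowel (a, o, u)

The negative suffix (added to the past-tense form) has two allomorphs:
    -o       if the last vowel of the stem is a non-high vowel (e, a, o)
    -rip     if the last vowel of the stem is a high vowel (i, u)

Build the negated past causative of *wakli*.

Since the final sound of *wakli* is /i/ (a vowel), it takes -uvu, giving *wakliuvu*.
The causative form *wakliuvu*: last vowel = /u/, a back vowel → -zoh → *wakliuvuzoh*.
The past-tense form *wakliuvuzoh* — last vowel /o/ (a non-high vowel) → -o → *wakliuvuzoho*.

wakliuvuzoho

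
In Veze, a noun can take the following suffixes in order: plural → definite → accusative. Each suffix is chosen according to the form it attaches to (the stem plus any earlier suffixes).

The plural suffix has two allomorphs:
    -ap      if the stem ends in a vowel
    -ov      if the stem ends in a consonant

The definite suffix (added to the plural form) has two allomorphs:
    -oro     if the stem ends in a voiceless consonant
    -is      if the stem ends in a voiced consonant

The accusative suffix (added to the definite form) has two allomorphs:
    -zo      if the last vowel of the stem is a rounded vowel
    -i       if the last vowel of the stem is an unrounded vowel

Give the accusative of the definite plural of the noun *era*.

eraaporozo

*era*: final sound = /a/, a vowel → -ap → *eraap*.
Since the final consonant of the plural form *eraap* is /p/ (voiceless), it takes -oro, giving *eraaporo*.
The definite form *eraaporo* — last vowel /o/ (a rounded vowel) → -zo → *eraaporozo*.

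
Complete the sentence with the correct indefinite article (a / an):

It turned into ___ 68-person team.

a

The indefinite article is chosen by the initial *sound* of the following word, not its spelling.
The number *68* is spoken "sixty-…", beginning with /ˈsɪksti/ — a consonant sound.
So the article is *a*: It turned into a 68-person team.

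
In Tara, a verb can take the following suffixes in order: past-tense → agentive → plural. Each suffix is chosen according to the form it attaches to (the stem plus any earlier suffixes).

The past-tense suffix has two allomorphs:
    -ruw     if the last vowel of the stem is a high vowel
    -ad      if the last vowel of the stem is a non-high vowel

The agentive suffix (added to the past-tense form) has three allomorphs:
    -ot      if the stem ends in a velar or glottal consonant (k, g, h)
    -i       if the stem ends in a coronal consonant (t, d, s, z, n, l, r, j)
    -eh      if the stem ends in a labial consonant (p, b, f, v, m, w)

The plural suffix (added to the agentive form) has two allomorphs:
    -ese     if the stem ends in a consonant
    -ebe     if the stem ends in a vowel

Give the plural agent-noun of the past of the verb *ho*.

*ho*: last vowel = /o/, a non-high vowel → -ad → *hoad*.
Since the final consonant of the past-tense form *hoad* is /d/ (coronal), it takes -i, giving *hoadi*.
The agentive form *hoadi* — final sound /i/ (a vowel) → -ebe → *hoadiebe*.

hoadiebe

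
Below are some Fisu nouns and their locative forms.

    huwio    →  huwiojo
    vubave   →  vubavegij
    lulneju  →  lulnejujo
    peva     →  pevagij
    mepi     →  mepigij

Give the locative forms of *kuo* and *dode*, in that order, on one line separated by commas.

kuojo, dodegij

The pattern is rounding harmony: -jo when the last vowel of the stem is a rounded vowel (*huwio*, *lulneju*); -gij when the last vowel of the stem is an unrounded vowel (*vubave*, *peva*, *mepi*).
Since the last vowel of *kuo* is /o/ (a rounded vowel), it takes -jo, giving *kuojo*.
The last vowel of *dode* is /e/, which is an unrounded vowel, so the suffix is -gij, giving *dodegij*.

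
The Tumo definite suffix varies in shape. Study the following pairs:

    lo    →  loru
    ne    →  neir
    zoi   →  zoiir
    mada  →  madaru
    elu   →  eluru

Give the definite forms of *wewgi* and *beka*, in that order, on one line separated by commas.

The alternation tracks the last vowel of the stem — -ir when the last vowel of the stem is a front vowel (*ne*, *zoi*); -ru when the last vowel of the stem is a back vowel (*lo*, *mada*, *elu*).
The last vowel of *wewgi* is /i/, which is a front vowel, so the suffix is -ir, giving *wewgiir*.
*beka*: last vowel = /a/, a back vowel → -ru → *bekaru*.

wewgiir, bekaru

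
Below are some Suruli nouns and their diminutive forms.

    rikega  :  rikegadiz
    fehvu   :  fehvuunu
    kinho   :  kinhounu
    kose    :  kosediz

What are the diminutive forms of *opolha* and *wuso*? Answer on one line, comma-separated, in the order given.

opolhadiz, wusounu

The alternation tracks the last vowel of the stem — -unu when the last vowel of the stem is a rounded vowel (*fehvu*, *kinho*); -diz when the last vowel of the stem is an unrounded vowel (*rikega*, *kose*).
*opolha*: last vowel = /a/, an unrounded vowel → -diz → *opolhadiz*.
The last vowel of *wuso* is /o/, which is a rounded vowel, so the suffix is -unu, giving *wusounu*.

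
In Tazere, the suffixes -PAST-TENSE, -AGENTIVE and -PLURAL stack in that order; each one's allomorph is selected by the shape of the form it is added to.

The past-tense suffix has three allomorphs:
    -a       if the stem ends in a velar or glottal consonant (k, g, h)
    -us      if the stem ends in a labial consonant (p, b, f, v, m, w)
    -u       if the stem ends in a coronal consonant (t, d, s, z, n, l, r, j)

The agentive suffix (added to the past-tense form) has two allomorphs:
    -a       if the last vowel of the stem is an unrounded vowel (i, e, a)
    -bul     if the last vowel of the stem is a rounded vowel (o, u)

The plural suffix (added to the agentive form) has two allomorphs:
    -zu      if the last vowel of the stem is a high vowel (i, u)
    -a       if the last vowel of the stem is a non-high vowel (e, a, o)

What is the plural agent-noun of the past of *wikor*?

Since the final consonant of *wikor* is /r/ (coronal), it takes -u, giving *wikoru*.
The past-tense form *wikoru*: last vowel = /u/, a rounded vowel → -bul → *wikorubul*.
The last vowel of the agentive form *wikorubul* is /u/, which is a high vowel, so the plural suffix is -zu, giving *wikorubulzu*.

wikorubulzu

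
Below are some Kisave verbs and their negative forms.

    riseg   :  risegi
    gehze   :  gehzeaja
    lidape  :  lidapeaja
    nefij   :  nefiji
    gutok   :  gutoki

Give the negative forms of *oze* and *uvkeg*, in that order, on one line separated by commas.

The suffix is conditioned by the final sound: -i when the stem ends in a consonant (*riseg*, *nefij*, *gutok*); -aja when the stem ends in a vowel (*gehze*, *lidape*).
*oze* — final sound /e/ (a vowel) → -aja → *ozeaja*.
The final sound of *uvkeg* is /g/, which is a consonant, so the suffix is -i, giving *uvkegi*.

ozeaja, uvkegi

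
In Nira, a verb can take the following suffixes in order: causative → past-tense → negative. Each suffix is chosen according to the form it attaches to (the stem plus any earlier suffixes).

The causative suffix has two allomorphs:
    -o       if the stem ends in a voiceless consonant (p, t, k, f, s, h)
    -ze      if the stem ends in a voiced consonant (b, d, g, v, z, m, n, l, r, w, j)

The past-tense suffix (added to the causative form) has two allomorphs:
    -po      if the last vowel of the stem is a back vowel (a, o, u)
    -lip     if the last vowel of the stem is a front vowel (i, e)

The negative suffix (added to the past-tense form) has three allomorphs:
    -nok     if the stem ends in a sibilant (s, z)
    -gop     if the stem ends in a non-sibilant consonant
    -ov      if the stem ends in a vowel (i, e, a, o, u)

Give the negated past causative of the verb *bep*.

*bep*: final consonant = /p/, voiceless → -o → *bepo*.
The causative form *bepo*: last vowel = /o/, a back vowel → -po → *bepopo*.
The past-tense form *bepopo*: final sound = /o/, a vowel → -ov → *bepopoov*.

bepopoov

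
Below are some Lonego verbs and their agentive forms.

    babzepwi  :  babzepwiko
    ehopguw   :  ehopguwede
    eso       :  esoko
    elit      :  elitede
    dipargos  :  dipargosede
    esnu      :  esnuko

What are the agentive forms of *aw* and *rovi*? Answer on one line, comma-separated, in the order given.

The pattern is consonant vs. vowel: -ede when the stem ends in a consonant (*ehopguw*, *elit*, *dipargos*); -ko when the stem ends in a vowel (*babzepwi*, *eso*, *esnu*).
*aw* — final sound /w/ (a consonant) → -ede → *awede*.
The final sound of *rovi* is /i/, which is a vowel, so the suffix is -ko, giving *roviko*.

awede, roviko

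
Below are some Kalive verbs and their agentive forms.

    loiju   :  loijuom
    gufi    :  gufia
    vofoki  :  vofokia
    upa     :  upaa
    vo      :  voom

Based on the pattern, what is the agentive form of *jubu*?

The suffix is conditioned by the last vowel: -om when the last vowel of the stem is a rounded vowel (*loiju*, *vo*); -a when the last vowel of the stem is an unrounded vowel (*gufi*, *vofoki*, *upa*).
Since the last vowel of *jubu* is /u/ (a rounded vowel), it takes -om, giving *jubuom*.

jubuom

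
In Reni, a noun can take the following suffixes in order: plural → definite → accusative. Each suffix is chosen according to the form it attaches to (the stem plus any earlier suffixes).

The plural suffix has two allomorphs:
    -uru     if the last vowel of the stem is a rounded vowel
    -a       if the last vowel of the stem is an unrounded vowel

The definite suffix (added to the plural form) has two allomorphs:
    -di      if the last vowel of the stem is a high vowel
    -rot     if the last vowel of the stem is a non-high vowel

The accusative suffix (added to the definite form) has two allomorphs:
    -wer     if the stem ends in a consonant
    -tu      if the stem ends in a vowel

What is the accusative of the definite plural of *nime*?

nimearotwer

Since the last vowel of *nime* is /e/ (an unrounded vowel), it takes -a, giving *nimea*.
The plural form *nimea*: last vowel = /a/, a non-high vowel → -rot → *nimearot*.
The final sound of the definite form *nimearot* is /t/, which is a consonant, so the accusative suffix is -wer, giving *nimearotwer*.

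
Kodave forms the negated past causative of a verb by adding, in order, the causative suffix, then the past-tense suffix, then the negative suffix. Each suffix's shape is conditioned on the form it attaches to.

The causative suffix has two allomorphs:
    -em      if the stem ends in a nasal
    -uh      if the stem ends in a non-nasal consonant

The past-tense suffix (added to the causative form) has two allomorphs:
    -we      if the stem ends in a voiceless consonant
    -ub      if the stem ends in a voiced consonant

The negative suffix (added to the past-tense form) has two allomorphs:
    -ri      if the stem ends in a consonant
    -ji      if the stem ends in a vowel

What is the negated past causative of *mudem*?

Since the final consonant of *mudem* is /m/ (a nasal), it takes -em, giving *mudemem*.
The causative form *mudemem*: final consonant = /m/, voiced → -ub → *mudememub*.
The final sound of the past-tense form *mudememub* is /b/, which is a consonant, so the negative suffix is -ri, giving *mudememubri*.

mudememubri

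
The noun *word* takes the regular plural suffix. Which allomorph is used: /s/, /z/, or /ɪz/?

The stem *word* ends in a voiced non-sibilant sound.
The plural suffix surfaces as /ɪz/ after sibilants, /s/ after other voiceless consonants, and /z/ after other voiced sounds.
So the plural -s on *word* is pronounced /z/.

/z/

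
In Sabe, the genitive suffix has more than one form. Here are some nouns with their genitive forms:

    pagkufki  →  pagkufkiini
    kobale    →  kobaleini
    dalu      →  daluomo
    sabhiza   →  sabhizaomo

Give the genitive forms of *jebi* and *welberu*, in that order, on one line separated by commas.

jebiini, welberuomo

The suffix is conditioned by the last vowel: -ini when the last vowel of the stem is a front vowel (*pagkufki*, *kobale*); -omo when the last vowel of the stem is a back vowel (*dalu*, *sabhiza*).
The last vowel of *jebi* is /i/, which is a front vowel, so the suffix is -ini, giving *jebiini*.
The last vowel of *welberu* is /u/, which is a back vowel, so the suffix is -omo, giving *welberuomo*.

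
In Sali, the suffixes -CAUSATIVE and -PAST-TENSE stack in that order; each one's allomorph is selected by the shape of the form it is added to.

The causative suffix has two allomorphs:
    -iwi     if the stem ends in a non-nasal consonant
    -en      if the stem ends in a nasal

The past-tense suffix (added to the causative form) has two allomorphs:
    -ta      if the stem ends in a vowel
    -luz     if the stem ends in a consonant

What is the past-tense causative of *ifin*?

Since the final consonant of *ifin* is /n/ (a nasal), it takes -en, giving *ifinen*.
The causative form *ifinen*: final sound = /n/, a consonant → -luz → *ifinenluz*.

ifinenluz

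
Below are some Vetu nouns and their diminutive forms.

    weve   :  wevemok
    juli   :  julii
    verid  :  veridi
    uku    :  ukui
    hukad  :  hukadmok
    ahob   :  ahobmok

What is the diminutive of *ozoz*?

Looking at the last vowel of each stem: -i when the last vowel of the stem is a high vowel (*juli*, *verid*, *uku*); -mok when the last vowel of the stem is a non-high vowel (*weve*, *hukad*, *ahob*).
The last vowel of *ozoz* is /o/, which is a non-high vowel, so the suffix is -mok, giving *ozozmok*.

ozozmok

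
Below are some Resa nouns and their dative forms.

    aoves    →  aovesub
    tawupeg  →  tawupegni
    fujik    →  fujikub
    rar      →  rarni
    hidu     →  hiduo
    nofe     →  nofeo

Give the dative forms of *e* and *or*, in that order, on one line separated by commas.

eo, orni

The suffix is conditioned by the final sound: -ub when the stem ends in a voiceless consonant (*aoves*, *fujik*); -ni when the stem ends in a voiced consonant (*tawupeg*, *rar*); -o when the stem ends in a vowel (*hidu*, *nofe*).
*e*: final sound = /e/, a vowel → -o → *eo*.
Since the final sound of *or* is /r/ (a voiced consonant), it takes -ni, giving *orni*.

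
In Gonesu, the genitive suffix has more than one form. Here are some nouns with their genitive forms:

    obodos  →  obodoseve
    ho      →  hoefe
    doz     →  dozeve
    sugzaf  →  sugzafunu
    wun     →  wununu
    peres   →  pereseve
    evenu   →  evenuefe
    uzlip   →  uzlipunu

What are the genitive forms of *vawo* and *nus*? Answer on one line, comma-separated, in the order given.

vawoefe, nuseve

The pattern is sibilance of the final sound: -eve when the stem ends in a sibilant (*obodos*, *doz*, *peres*); -unu when the stem ends in a non-sibilant consonant (*sugzaf*, *wun*, *uzlip*); -efe when the stem ends in a vowel (*ho*, *evenu*).
*vawo*: final sound = /o/, a vowel → -efe → *vawoefe*.
Since the final sound of *nus* is /s/ (a sibilant), it takes -eve, giving *nuseve*.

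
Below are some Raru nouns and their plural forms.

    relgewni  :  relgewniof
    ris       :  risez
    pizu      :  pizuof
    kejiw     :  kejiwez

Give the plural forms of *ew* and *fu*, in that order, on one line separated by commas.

ewez, fuof

The pattern is consonant vs. vowel: -ez when the stem ends in a consonant (*ris*, *kejiw*); -of when the stem ends in a vowel (*relgewni*, *pizu*).
The final sound of *ew* is /w/, which is a consonant, so the suffix is -ez, giving *ewez*.
The final sound of *fu* is /u/, which is a vowel, so the suffix is -of, giving *fuof*.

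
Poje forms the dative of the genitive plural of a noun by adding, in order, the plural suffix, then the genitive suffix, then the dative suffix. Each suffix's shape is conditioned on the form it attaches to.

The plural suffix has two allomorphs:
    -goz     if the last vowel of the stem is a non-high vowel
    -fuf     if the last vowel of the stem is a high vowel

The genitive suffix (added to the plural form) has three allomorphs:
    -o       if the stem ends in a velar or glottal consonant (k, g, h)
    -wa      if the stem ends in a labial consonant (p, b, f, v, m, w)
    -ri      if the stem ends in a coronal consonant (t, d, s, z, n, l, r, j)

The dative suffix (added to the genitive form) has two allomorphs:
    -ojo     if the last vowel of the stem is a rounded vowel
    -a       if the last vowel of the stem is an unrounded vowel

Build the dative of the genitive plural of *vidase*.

*vidase* — last vowel /e/ (a non-high vowel) → -goz → *vidasegoz*.
The plural form *vidasegoz*: final consonant = /z/, coronal → -ri → *vidasegozri*.
The genitive form *vidasegozri* — last vowel /i/ (an unrounded vowel) → -a → *vidasegozria*.

vidasegozria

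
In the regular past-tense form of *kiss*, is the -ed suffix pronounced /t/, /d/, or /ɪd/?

/t/

The stem *kiss* ends in a voiceless consonant other than /t/.
The -ed suffix is realized as /ɪd/ after /t, d/; as /t/ after other voiceless consonants; and as /d/ after other voiced sounds.
So -ed on *kiss* is pronounced /t/.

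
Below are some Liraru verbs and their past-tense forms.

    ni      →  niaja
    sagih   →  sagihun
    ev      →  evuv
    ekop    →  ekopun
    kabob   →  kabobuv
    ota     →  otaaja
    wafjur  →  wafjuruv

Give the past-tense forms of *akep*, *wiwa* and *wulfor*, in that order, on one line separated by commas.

The pattern is voicing of the final sound: -un when the stem ends in a voiceless consonant (*sagih*, *ekop*); -uv when the stem ends in a voiced consonant (*ev*, *kabob*, *wafjur*); -aja when the stem ends in a vowel (*ni*, *ota*).
The final sound of *akep* is /p/, which is a voiceless consonant, so the suffix is -un, giving *akepun*.
*wiwa* — final sound /a/ (a vowel) → -aja → *wiwaaja*.
Since the final sound of *wulfor* is /r/ (a voiced consonant), it takes -uv, giving *wulforuv*.

akepun, wiwaaja, wulforuv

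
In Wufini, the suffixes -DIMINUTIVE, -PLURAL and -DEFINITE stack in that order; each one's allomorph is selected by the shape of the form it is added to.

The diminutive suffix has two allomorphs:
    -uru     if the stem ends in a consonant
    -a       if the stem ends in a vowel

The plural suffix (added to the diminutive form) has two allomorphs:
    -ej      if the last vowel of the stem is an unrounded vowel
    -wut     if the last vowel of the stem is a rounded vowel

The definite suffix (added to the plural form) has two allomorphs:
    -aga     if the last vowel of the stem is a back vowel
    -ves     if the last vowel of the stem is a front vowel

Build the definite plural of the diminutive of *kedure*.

kedureaejves

Since the final sound of *kedure* is /e/ (a vowel), it takes -a, giving *kedurea*.
The diminutive form *kedurea*: last vowel = /a/, an unrounded vowel → -ej → *kedureaej*.
Since the last vowel of the plural form *kedureaej* is /e/ (a front vowel), it takes -ves, giving *kedureaejves*.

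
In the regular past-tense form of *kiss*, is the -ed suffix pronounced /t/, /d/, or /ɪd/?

The stem *kiss* ends in a voiceless consonant other than /t/.
The -ed suffix is realized as /ɪd/ after /t, d/; as /t/ after other voiceless consonants; and as /d/ after other voiced sounds.
So -ed on *kiss* is pronounced /t/.

/t/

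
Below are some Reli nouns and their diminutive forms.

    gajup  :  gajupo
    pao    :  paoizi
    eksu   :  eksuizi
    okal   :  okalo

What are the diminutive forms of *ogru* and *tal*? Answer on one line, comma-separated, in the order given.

ogruizi, talo

The suffix is conditioned by the final sound: -o when the stem ends in a consonant (*gajup*, *okal*); -izi when the stem ends in a vowel (*pao*, *eksu*).
The final sound of *ogru* is /u/, which is a vowel, so the suffix is -izi, giving *ogruizi*.
The final sound of *tal* is /l/, which is a consonant, so the suffix is -o, giving *talo*.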